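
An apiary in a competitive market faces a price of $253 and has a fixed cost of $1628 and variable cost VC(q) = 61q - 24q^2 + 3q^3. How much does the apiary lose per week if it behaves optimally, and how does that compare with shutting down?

AVC = 61 - 24q + 3q^2 has its minimum $13 at q = 4; price $253 clears that bar, so the firm operates.
MC = 61 - 48q + 9q^2. Setting P = MC and taking the root on the rising branch gives q* = 8.
TR = 253·8 = 2024. TC = 1628 + 488 = 2116. Profit = 2024 − 2116 = -$92.
That loss of $92 beats the $1628 the firm would lose by shutting down; producing recovers $1536 of fixed cost.

Profit = -$92 at q = 8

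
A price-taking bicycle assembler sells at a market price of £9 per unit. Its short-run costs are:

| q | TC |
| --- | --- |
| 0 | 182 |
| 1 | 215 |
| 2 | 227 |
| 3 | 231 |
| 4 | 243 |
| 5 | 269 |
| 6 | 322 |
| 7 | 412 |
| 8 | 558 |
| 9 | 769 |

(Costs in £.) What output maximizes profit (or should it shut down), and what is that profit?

Profit at each row (π = 9q − TC): q=0: -182; q=1: -206; q=2: -209; q=3: -204; q=4: -207; q=5: -224; q=6: -268; q=7: -349; q=8: -486; q=9: -688.
Profit is highest at q = 0. Equivalently, the lowest AVC in the table is 61/4 ≈ £15.25 at q = 4, and P = £9 falls below it — price never covers variable cost, so the firm shuts down and loses only its fixed cost.

q = 0 (shut down); profit = -£182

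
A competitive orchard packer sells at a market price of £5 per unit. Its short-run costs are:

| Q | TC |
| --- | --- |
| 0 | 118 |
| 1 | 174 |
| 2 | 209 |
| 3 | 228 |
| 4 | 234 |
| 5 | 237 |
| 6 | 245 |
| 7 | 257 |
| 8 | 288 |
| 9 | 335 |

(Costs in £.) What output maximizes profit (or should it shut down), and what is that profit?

Tabulate TR − TC: Q=0: -118; Q=1: -169; Q=2: -199; Q=3: -213; Q=4: -214; Q=5: -212; Q=6: -215; Q=7: -222; Q=8: -248; Q=9: -290.
Profit is highest at Q = 0. Equivalently, the lowest AVC in the table is 139/7 ≈ £19.86 at Q = 7, and P = £5 falls below it — price never covers variable cost, so the firm shuts down and loses only its fixed cost.

Q = 0 (shut down); profit = -£118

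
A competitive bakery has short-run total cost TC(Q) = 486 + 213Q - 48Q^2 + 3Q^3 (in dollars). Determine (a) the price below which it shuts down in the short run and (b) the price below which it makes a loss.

Shutdown price = min AVC. AVC = 213 - 48Q + 3Q^2, with vertex at Q = 8 and minimum $21.
ATC = 486/Q + 213 - 48Q + 3Q^2. Setting dATC/dQ = −486/Q^2 − 48 + 6Q = 0 gives Q = 9 (since 6·9^3 − 48·9^2 = 486).
min ATC = 486/9 + 213 − 48·9 + 3·9^2 = $78. That is the break-even price.
For $21 ≤ P < $78 the firm produces at a loss; below $21 it shuts down.

Shutdown price = $21; break-even price = $78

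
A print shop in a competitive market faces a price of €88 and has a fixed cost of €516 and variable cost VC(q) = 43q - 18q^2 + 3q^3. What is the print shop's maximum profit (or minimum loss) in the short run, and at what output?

AVC = 43 - 18q + 3q^2 has its minimum €16 at q = 3; price €88 clears that bar, so the firm operates.
With MC = 43 - 36q + 9q^2, P = MC on the upward-sloping part at q* = 5.
TR = 88·5 = 440. TC = 516 + 140 = 656. Profit = 440 − 656 = -€216.
That loss of €216 beats the €516 the firm would lose by shutting down; producing recovers €300 of fixed cost.

Profit = -€216 at q = 5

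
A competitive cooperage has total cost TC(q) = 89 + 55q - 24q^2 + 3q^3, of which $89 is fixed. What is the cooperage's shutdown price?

Short-run supply begins at min AVC. From VC = 55q - 24q^2 + 3q^3, AVC = 55 - 24q + 3q^2.
At the minimum of AVC, MC = AVC. MC = 55 - 48q + 9q^2; setting MC = AVC gives 6q^2 - 24q = 0, so q = 4. min AVC = 7.
So the shutdown price is $7.

$7 per unit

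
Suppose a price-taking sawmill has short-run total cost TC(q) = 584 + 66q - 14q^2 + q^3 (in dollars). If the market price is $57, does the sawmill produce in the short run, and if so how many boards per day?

Produce at q = 9

Strip out fixed cost: VC = 66q - 14q^2 + q^3. Then AVC = 66 - 14q + q^2 and MC = 66 - 28q + 3q^2.
AVC hits its minimum where MC = AVC, at q = 7, giving min AVC = 66 - 14·7 + 7^2 = $17.
P = $57 exceeds min AVC = $17, so the firm stays open.
P = MC gives 9 - 28q + 3q^2 = 0, with roots 1/3 and 9. Take the larger (rising MC): q* = 9.
Check: AVC at q = 9 is $21 ≤ P, so revenue covers variable cost.
Profit = P·q − TC = 57·9 − 773 = -$260, a loss, but smaller than the $584 fixed cost the firm would lose by shutting down.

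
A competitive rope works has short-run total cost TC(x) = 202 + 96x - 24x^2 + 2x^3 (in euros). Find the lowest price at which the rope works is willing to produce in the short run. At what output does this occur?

The shutdown price is the minimum of AVC. VC = 96x - 24x^2 + 2x^3, so AVC = 96 - 24x + 2x^2.
dAVC/dx = -24 + 4x = 0 gives x = 6. min AVC = 96 - 24·6 + 2·6^2 = 24.
So the shutdown price is €24.

€24 per unit, at x = 6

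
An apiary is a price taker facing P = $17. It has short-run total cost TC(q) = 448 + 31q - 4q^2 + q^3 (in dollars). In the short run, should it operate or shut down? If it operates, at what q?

Shut down

Variable cost is VC = 31q - 4q^2 + q^3, so AVC = VC/q = 31 - 4q + q^2 and MC = dTC/dq = 31 - 8q + 3q^2.
AVC is minimized where dAVC/dq = -4 + 2q = 0, at q = 2; min AVC = 31 - 4·2 + 2^2 = $27.
Since P = $17 < min AVC = $27, price fails to cover variable cost at any output.
Best response: produce nothing and absorb the $448 fixed cost.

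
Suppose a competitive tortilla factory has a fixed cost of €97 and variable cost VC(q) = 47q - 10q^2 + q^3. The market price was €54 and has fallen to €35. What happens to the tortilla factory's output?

Output falls from 7 to 6

MC = 47 - 20q + 3q^2; the shutdown threshold is min AVC = €22 (at q = 5).
With P = €54 above the shutdown price, P = MC gives q = 7.
At P = €35 ≥ min AVC, set P = MC: q = 6. The firm stays open but cuts output.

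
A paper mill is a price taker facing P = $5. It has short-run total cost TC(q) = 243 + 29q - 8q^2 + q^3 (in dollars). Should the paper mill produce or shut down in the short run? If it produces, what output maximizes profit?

From TC, MC = TC'(q) = 29 - 16q + 3q^2 and AVC = VC/q = 29 - 8q + q^2.
AVC is minimized where dAVC/dq = -8 + 2q = 0, at q = 4; min AVC = 29 - 8·4 + 4^2 = $13.
Since P = $5 < min AVC = $13, price fails to cover variable cost at any output.
Best response: produce nothing and absorb the $243 fixed cost.

Shut down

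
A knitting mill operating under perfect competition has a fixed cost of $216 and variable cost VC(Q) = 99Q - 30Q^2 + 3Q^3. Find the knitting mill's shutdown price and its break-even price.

AVC = 99 - 30Q + 3Q^2; minimized at Q = 5, giving min AVC = $24. That is the shutdown price.
ATC = 216/Q + 99 - 30Q + 3Q^2. Setting dATC/dQ = −216/Q^2 − 30 + 6Q = 0 gives Q = 6 (since 6·6^3 − 30·6^2 = 216).
min ATC = 216/6 + 99 − 30·6 + 3·6^2 = $63. That is the break-even price.
For $24 ≤ P < $63 the firm produces at a loss; below $24 it shuts down.

Shutdown price = $24; break-even price = $63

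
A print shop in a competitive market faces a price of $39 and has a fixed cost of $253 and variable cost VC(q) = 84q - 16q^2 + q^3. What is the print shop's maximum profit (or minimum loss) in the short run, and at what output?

Profit = -$91 at q = 9

AVC = 84 - 16q + q^2; min AVC = $20 at q = 8. Since P = $39 ≥ min AVC, the firm produces.
MC = 84 - 32q + 3q^2. Setting P = MC and taking the root on the rising branch gives q* = 9.
TR = 39·9 = 351. TC = 253 + 189 = 442. Profit = 351 − 442 = -$91.
That loss of $91 beats the $253 the firm would lose by shutting down; producing recovers $162 of fixed cost.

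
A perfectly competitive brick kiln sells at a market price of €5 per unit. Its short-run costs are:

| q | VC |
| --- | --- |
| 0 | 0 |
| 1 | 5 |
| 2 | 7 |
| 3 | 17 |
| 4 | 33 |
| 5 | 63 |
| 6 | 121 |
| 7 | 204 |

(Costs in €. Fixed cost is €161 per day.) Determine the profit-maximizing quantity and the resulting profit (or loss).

q = 2; profit = -€158

Profit at each row (π = 5q − TC): q=0: -161; q=1: -161; q=2: -158; q=3: -163; q=4: -174; q=5: -199; q=6: -252; q=7: -330.
Profit is maximized at q = 2. AVC there is 7/2 = €3.50 ≤ P, so producing beats shutting down (which would give -€161).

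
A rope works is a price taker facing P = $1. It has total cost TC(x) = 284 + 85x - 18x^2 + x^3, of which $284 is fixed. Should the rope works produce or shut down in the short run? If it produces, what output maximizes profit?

Variable cost is VC = 85x - 18x^2 + x^3, so AVC = VC/x = 85 - 18x + x^2 and MC = dTC/dx = 85 - 36x + 3x^2.
AVC is minimized where dAVC/dx = -18 + 2x = 0, at x = 9; min AVC = 85 - 18·9 + 9^2 = $4.
With P < min AVC ($1 < $4), every unit sold adds to the loss.
The firm minimizes its loss by shutting down and losing only its fixed cost of $284.

Shut down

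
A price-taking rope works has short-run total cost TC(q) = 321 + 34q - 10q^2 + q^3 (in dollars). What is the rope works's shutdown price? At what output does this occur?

The shutdown price is the minimum of AVC. VC = 34q - 10q^2 + q^3, so AVC = 34 - 10q + q^2.
dAVC/dq = -10 + 2q = 0 gives q = 5. min AVC = 34 - 10·5 + 5^2 = 9.
So the shutdown price is $9.

$9 per unit, at q = 5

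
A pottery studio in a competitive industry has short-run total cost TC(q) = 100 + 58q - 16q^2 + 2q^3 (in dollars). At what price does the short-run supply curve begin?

Short-run supply begins at min AVC. From VC = 58q - 16q^2 + 2q^3, AVC = 58 - 16q + 2q^2.
At the minimum of AVC, MC = AVC. MC = 58 - 32q + 6q^2; setting MC = AVC gives 4q^2 - 16q = 0, so q = 4. min AVC = 26.
So the shutdown price is $26.

$26 per unit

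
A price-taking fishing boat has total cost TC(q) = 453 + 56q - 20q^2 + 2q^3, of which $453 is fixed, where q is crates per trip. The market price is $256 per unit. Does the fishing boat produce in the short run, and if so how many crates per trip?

Produce at q = 10

Variable cost is VC = 56q - 20q^2 + 2q^3, so AVC = VC/q = 56 - 20q + 2q^2 and MC = dTC/dq = 56 - 40q + 6q^2.
AVC hits its minimum where MC = AVC, at q = 5, giving min AVC = 56 - 20·5 + 2·5^2 = $6.
Because $256 ≥ $6, revenue can cover variable cost; the firm operates.
Set P = MC: 256 = 56 - 40q + 6q^2 → -200 - 40q + 6q^2 = 0. The roots are q = -10/3 and q = 10; the profit-maximizing output is on the rising part of MC, so q* = 10.
Check: AVC at q = 10 is $56 ≤ P, so revenue covers variable cost.
Profit = P·q − TC = 256·10 − 1013 = $1547.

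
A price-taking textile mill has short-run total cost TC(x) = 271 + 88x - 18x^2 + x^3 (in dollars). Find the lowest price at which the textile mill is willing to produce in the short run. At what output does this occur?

$7 per unit, at x = 9

The firm shuts down when price falls below the minimum of average variable cost. AVC = VC/x = 88 - 18x + x^2.
At the minimum of AVC, MC = AVC. MC = 88 - 36x + 3x^2; setting MC = AVC gives 2x^2 - 18x = 0, so x = 9. min AVC = 7.
For P < $7 the firm produces nothing.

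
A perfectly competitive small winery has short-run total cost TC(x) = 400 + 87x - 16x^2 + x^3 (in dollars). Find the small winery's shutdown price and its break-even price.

AVC = 87 - 16x + x^2; minimized at x = 8, giving min AVC = $23. That is the shutdown price.
ATC = 400/x + 87 - 16x + x^2. Setting dATC/dx = −400/x^2 − 16 + 2x = 0 gives x = 10 (since 2·10^3 − 16·10^2 = 400).
min ATC = 400/10 + 87 − 16·10 + 10^2 = $67. That is the break-even price.
For $23 ≤ P < $67 the firm produces at a loss; below $23 it shuts down.

Shutdown price = $23; break-even price = $67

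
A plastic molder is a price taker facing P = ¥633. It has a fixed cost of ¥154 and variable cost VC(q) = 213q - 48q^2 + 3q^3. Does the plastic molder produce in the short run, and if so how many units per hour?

Produce at q = 14

Variable cost is VC = 213q - 48q^2 + 3q^3, so AVC = VC/q = 213 - 48q + 3q^2 and MC = dTC/dq = 213 - 96q + 9q^2.
AVC is minimized where dAVC/dq = -48 + 6q = 0, at q = 8; min AVC = 213 - 48·8 + 3·8^2 = ¥21.
Since P = ¥633 ≥ min AVC = ¥21, price covers variable cost and the firm should produce.
Solving P = MC: -420 - 96q + 9q^2 = 0 ⇒ q = -10/3 or 14. On the upward-sloping branch, q* = 14.
Check: AVC at q = 14 is ¥129 ≤ P, so revenue covers variable cost.
Profit = P·q − TC = 633·14 − 1960 = ¥6902.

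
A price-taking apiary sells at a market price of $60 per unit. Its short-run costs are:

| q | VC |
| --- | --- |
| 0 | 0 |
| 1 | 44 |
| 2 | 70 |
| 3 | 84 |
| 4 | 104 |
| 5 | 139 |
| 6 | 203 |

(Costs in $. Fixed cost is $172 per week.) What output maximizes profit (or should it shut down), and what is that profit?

q = 5; profit = -$11

Compute π = P·q − TC at each output: q=0: -172; q=1: -156; q=2: -122; q=3: -76; q=4: -36; q=5: -11; q=6: -15.
Profit is maximized at q = 5. AVC there is 139/5 = $27.80 ≤ P, so producing beats shutting down (which would give -$172).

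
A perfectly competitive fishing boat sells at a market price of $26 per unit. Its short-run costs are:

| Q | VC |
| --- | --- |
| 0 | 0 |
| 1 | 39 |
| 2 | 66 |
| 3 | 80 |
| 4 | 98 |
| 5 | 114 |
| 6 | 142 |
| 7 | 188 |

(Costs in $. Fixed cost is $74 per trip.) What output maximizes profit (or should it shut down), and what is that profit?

Tabulate TR − TC: Q=0: -74; Q=1: -87; Q=2: -88; Q=3: -76; Q=4: -68; Q=5: -58; Q=6: -60; Q=7: -80.
Profit is maximized at Q = 5. AVC there is 114/5 = $22.80 ≤ P, so producing beats shutting down (which would give -$74).

Q = 5; profit = -$58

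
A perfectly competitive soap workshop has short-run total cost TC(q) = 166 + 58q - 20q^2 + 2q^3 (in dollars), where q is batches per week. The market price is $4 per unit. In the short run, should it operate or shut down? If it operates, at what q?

Shut down

Strip out fixed cost: VC = 58q - 20q^2 + 2q^3. Then AVC = 58 - 20q + 2q^2 and MC = 58 - 40q + 6q^2.
The AVC parabola has its vertex at q = 20/4 = 5, where AVC = 58 - 20·5 + 2·5^2 = $8.
P = $4 lies below min AVC = $8; no output level covers variable cost.
Shutting down limits the loss to fixed cost, $166.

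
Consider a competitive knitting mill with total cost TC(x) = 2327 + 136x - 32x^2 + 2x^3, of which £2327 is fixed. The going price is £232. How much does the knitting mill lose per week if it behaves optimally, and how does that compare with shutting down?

Profit = -£23 at x = 12

AVC = 136 - 32x + 2x^2; min AVC = £8 at x = 8. Since P = £232 ≥ min AVC, the firm produces.
With MC = 136 - 64x + 6x^2, P = MC on the upward-sloping part at x* = 12.
TR = 232·12 = 2784. TC = 2327 + 480 = 2807. Profit = 2784 − 2807 = -£23.
That loss of £23 beats the £2327 the firm would lose by shutting down; producing recovers £2304 of fixed cost.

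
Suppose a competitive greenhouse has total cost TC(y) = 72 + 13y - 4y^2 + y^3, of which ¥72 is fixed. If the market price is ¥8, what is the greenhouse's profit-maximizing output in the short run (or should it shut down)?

Variable cost is VC = 13y - 4y^2 + y^3, so AVC = VC/y = 13 - 4y + y^2 and MC = dTC/dy = 13 - 8y + 3y^2.
The AVC parabola has its vertex at y = 4/2 = 2, where AVC = 13 - 4·2 + 2^2 = ¥9.
Since P = ¥8 < min AVC = ¥9, price fails to cover variable cost at any output.
Shutting down limits the loss to fixed cost, ¥72.

Shut down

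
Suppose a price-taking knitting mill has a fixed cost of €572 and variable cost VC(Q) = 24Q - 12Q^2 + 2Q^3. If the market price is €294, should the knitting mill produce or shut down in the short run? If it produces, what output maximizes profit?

Produce at Q = 9

Variable cost is VC = 24Q - 12Q^2 + 2Q^3, so AVC = VC/Q = 24 - 12Q + 2Q^2 and MC = dTC/dQ = 24 - 24Q + 6Q^2.
AVC hits its minimum where MC = AVC, at Q = 3, giving min AVC = 24 - 12·3 + 2·3^2 = €6.
Since P = €294 ≥ min AVC = €6, price covers variable cost and the firm should produce.
P = MC gives -270 - 24Q + 6Q^2 = 0, with roots -5 and 9. Take the larger (rising MC): Q* = 9.
Check: AVC at Q = 9 is €78 ≤ P, so revenue covers variable cost.
Profit = P·Q − TC = 294·9 − 1274 = €1372.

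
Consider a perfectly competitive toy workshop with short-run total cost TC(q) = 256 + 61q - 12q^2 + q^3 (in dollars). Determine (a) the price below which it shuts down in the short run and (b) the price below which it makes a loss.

AVC = 61 - 12q + q^2; minimized at q = 6, giving min AVC = $25. That is the shutdown price.
ATC = 256/q + 61 - 12q + q^2. Setting dATC/dq = −256/q^2 − 12 + 2q = 0 gives q = 8 (since 2·8^3 − 12·8^2 = 256).
min ATC = 256/8 + 61 − 12·8 + 8^2 = $61. That is the break-even price.
For $25 ≤ P < $61 the firm produces at a loss; below $25 it shuts down.

Shutdown price = $25; break-even price = $61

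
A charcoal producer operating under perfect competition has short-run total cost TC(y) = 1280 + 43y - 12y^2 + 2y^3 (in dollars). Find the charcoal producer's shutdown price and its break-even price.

AVC = 43 - 12y + 2y^2; minimized at y = 3, giving min AVC = $25. That is the shutdown price.
ATC = 1280/y + 43 - 12y + 2y^2. Setting dATC/dy = −1280/y^2 − 12 + 4y = 0 gives y = 8 (since 4·8^3 − 12·8^2 = 1280).
min ATC = 1280/8 + 43 − 12·8 + 2·8^2 = $235. That is the break-even price.
Between these two prices the firm operates at a loss; above $235 it earns a profit.

Shutdown price = $25; break-even price = $235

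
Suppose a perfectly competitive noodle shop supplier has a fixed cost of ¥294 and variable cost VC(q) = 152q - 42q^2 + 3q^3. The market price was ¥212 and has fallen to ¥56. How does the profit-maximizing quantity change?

Output falls from 10 to 8

MC = 152 - 84q + 9q^2; the shutdown threshold is min AVC = ¥5 (at q = 7).
With P = ¥212 above the shutdown price, P = MC gives q = 10.
At P = ¥56 ≥ min AVC, set P = MC: q = 8. The firm stays open but cuts output.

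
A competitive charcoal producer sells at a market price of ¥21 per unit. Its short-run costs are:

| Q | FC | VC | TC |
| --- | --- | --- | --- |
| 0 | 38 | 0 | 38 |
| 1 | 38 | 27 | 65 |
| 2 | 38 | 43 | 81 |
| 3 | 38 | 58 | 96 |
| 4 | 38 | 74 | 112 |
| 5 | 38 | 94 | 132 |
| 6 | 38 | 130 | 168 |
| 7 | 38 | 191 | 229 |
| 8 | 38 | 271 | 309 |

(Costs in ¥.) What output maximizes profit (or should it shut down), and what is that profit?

Compute π = P·Q − TC at each output: Q=0: -38; Q=1: -44; Q=2: -39; Q=3: -33; Q=4: -28; Q=5: -27; Q=6: -42; Q=7: -82; Q=8: -141.
Profit is maximized at Q = 5. AVC there is 94/5 = ¥18.80 ≤ P, so producing beats shutting down (which would give -¥38).

Q = 5; profit = -¥27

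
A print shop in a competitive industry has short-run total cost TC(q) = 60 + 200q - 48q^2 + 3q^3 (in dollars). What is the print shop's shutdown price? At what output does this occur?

$8 per unit, at q = 8

The firm shuts down when price falls below the minimum of average variable cost. AVC = VC/q = 200 - 48q + 3q^2.
dAVC/dq = -48 + 6q = 0 gives q = 8. min AVC = 200 - 48·8 + 3·8^2 = 8.
For P < $8 the firm produces nothing.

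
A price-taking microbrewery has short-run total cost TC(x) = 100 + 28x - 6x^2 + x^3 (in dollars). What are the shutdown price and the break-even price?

Shutdown price = $19; break-even price = $43

AVC = 28 - 6x + x^2; minimized at x = 3, giving min AVC = $19. That is the shutdown price.
ATC = 100/x + 28 - 6x + x^2. Setting dATC/dx = −100/x^2 − 6 + 2x = 0 gives x = 5 (since 2·5^3 − 6·5^2 = 100).
min ATC = 100/5 + 28 − 6·5 + 5^2 = $43. That is the break-even price.
For $19 ≤ P < $43 the firm produces at a loss; below $19 it shuts down.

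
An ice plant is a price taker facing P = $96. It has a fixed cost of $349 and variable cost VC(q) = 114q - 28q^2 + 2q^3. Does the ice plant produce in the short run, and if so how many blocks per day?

Strip out fixed cost: VC = 114q - 28q^2 + 2q^3. Then AVC = 114 - 28q + 2q^2 and MC = 114 - 56q + 6q^2.
AVC is minimized where dAVC/dq = -28 + 4q = 0, at q = 7; min AVC = 114 - 28·7 + 2·7^2 = $16.
P = $96 exceeds min AVC = $16, so the firm stays open.
Set P = MC: 96 = 114 - 56q + 6q^2 → 18 - 56q + 6q^2 = 0. The roots are q = 1/3 and q = 9; the profit-maximizing output is on the rising part of MC, so q* = 9.
Check: AVC at q = 9 is $24 ≤ P, so revenue covers variable cost.
Profit = P·q − TC = 96·9 − 565 = $299.

Produce at q = 9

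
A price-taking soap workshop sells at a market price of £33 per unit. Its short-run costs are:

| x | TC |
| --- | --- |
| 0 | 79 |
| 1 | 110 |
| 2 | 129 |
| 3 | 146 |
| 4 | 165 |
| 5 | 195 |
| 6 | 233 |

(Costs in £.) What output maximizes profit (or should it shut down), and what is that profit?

Tabulate TR − TC: x=0: -79; x=1: -77; x=2: -63; x=3: -47; x=4: -33; x=5: -30; x=6: -35.
Profit is maximized at x = 5. AVC there is 116/5 = £23.20 ≤ P, so producing beats shutting down (which would give -£79).

x = 5; profit = -£30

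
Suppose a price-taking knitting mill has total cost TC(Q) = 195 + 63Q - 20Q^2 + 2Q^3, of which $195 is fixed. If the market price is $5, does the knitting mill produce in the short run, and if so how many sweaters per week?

Shut down

Strip out fixed cost: VC = 63Q - 20Q^2 + 2Q^3. Then AVC = 63 - 20Q + 2Q^2 and MC = 63 - 40Q + 6Q^2.
The AVC parabola has its vertex at Q = 20/4 = 5, where AVC = 63 - 20·5 + 2·5^2 = $13.
P = $5 lies below min AVC = $13; no output level covers variable cost.
Best response: produce nothing and absorb the $195 fixed cost.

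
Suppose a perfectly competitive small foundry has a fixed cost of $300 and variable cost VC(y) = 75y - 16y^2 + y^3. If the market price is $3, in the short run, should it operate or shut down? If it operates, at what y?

Variable cost is VC = 75y - 16y^2 + y^3, so AVC = VC/y = 75 - 16y + y^2 and MC = dTC/dy = 75 - 32y + 3y^2.
AVC hits its minimum where MC = AVC, at y = 8, giving min AVC = 75 - 16·8 + 8^2 = $11.
Since P = $3 < min AVC = $11, price fails to cover variable cost at any output.
The firm minimizes its loss by shutting down and losing only its fixed cost of $300.

Shut down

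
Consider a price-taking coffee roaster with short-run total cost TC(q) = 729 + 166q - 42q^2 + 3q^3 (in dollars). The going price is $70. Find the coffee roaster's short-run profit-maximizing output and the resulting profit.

AVC = 166 - 42q + 3q^2; min AVC = $19 at q = 7. Since P = $70 ≥ min AVC, the firm produces.
MC = 166 - 84q + 9q^2. Setting P = MC and taking the root on the rising branch gives q* = 8.
TR = 70·8 = 560. TC = 729 + 176 = 905. Profit = 560 − 905 = -$345.
By producing, the firm covers all variable cost plus $384 of fixed cost; shutting down would lose the full $729.

Profit = -$345 at q = 8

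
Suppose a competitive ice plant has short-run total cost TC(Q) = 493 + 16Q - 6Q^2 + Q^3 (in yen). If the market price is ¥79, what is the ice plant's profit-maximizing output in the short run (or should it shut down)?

Produce at Q = 7

Strip out fixed cost: VC = 16Q - 6Q^2 + Q^3. Then AVC = 16 - 6Q + Q^2 and MC = 16 - 12Q + 3Q^2.
AVC hits its minimum where MC = AVC, at Q = 3, giving min AVC = 16 - 6·3 + 3^2 = ¥7.
P = ¥79 exceeds min AVC = ¥7, so the firm stays open.
Set P = MC: 79 = 16 - 12Q + 3Q^2 → -63 - 12Q + 3Q^2 = 0. The roots are Q = -3 and Q = 7; the profit-maximizing output is on the rising part of MC, so Q* = 7.
Check: AVC at Q = 7 is ¥23 ≤ P, so revenue covers variable cost.
Profit = P·Q − TC = 79·7 − 654 = -¥101, a loss, but smaller than the ¥493 fixed cost the firm would lose by shutting down.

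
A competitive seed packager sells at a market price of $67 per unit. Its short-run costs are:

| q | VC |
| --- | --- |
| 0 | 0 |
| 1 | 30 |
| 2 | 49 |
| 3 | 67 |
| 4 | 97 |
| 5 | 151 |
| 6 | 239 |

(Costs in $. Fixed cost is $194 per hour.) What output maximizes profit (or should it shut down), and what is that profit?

q = 5; profit = -$10

Compute π = P·q − TC at each output: q=0: -194; q=1: -157; q=2: -109; q=3: -60; q=4: -23; q=5: -10; q=6: -31.
Profit is maximized at q = 5. AVC there is 151/5 = $30.20 ≤ P, so producing beats shutting down (which would give -$194).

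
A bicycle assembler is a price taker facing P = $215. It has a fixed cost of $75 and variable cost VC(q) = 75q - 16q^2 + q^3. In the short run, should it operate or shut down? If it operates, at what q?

Produce at q = 14

Variable cost is VC = 75q - 16q^2 + q^3, so AVC = VC/q = 75 - 16q + q^2 and MC = dTC/dq = 75 - 32q + 3q^2.
AVC hits its minimum where MC = AVC, at q = 8, giving min AVC = 75 - 16·8 + 8^2 = $11.
Because $215 ≥ $11, revenue can cover variable cost; the firm operates.
P = MC gives -140 - 32q + 3q^2 = 0, with roots -10/3 and 14. Take the larger (rising MC): q* = 14.
Check: AVC at q = 14 is $47 ≤ P, so revenue covers variable cost.
Profit = P·q − TC = 215·14 − 733 = $2277.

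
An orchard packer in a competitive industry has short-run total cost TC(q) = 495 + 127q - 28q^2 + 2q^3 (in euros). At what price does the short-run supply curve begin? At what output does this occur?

€29 per unit, at q = 7

Short-run supply begins at min AVC. From VC = 127q - 28q^2 + 2q^3, AVC = 127 - 28q + 2q^2.
dAVC/dq = -28 + 4q = 0 gives q = 7. min AVC = 127 - 28·7 + 2·7^2 = 29.
So the shutdown price is €29.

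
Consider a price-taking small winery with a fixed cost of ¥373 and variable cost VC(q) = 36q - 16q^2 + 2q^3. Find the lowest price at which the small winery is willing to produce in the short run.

¥4 per unit

Short-run supply begins at min AVC. From VC = 36q - 16q^2 + 2q^3, AVC = 36 - 16q + 2q^2.
dAVC/dq = -16 + 4q = 0 gives q = 4. min AVC = 36 - 16·4 + 2·4^2 = 4.
For P < ¥4 the firm produces nothing.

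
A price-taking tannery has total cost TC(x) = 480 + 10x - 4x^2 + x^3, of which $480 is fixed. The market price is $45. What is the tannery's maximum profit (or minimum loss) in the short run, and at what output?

Profit = -$330 at x = 5

AVC = 10 - 4x + x^2 has its minimum $6 at x = 2; price $45 clears that bar, so the firm operates.
With MC = 10 - 8x + 3x^2, P = MC on the upward-sloping part at x* = 5.
TR = 45·5 = 225. TC = 480 + 75 = 555. Profit = 225 − 555 = -$330.
By producing, the firm covers all variable cost plus $150 of fixed cost; shutting down would lose the full $480.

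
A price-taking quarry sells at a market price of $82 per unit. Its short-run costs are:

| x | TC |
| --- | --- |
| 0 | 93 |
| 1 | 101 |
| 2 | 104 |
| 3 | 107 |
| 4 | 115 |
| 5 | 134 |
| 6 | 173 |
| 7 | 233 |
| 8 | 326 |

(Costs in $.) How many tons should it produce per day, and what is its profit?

Tabulate TR − TC: x=0: -93; x=1: -19; x=2: 60; x=3: 139; x=4: 213; x=5: 276; x=6: 319; x=7: 341; x=8: 330.
Profit is maximized at x = 7. AVC there is 140/7 = $20 ≤ P, so producing beats shutting down (which would give -$93).

x = 7; profit = $341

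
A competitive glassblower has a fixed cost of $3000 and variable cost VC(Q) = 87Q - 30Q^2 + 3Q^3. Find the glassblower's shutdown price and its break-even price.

Shutdown price = min AVC. AVC = 87 - 30Q + 3Q^2, with vertex at Q = 5 and minimum $12.
ATC = 3000/Q + 87 - 30Q + 3Q^2. Setting dATC/dQ = −3000/Q^2 − 30 + 6Q = 0 gives Q = 10 (since 6·10^3 − 30·10^2 = 3000).
min ATC = 3000/10 + 87 − 30·10 + 3·10^2 = $387. That is the break-even price.
Between these two prices the firm operates at a loss; above $387 it earns a profit.

Shutdown price = $12; break-even price = $387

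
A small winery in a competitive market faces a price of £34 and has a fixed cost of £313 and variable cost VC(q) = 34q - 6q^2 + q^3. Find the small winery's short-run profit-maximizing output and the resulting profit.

AVC = 34 - 6q + q^2 has its minimum £25 at q = 3; price £34 clears that bar, so the firm operates.
With MC = 34 - 12q + 3q^2, P = MC on the upward-sloping part at q* = 4.
TR = 34·4 = 136. TC = 313 + 104 = 417. Profit = 136 − 417 = -£281.
By producing, the firm covers all variable cost plus £32 of fixed cost; shutting down would lose the full £313.

Profit = -£281 at q = 4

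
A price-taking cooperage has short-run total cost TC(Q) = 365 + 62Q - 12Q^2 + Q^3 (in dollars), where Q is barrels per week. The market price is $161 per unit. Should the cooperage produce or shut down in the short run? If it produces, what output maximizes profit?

From TC, MC = TC'(Q) = 62 - 24Q + 3Q^2 and AVC = VC/Q = 62 - 12Q + Q^2.
AVC is minimized where dAVC/dQ = -12 + 2Q = 0, at Q = 6; min AVC = 62 - 12·6 + 6^2 = $26.
Because $161 ≥ $26, revenue can cover variable cost; the firm operates.
P = MC gives -99 - 24Q + 3Q^2 = 0, with roots -3 and 11. Take the larger (rising MC): Q* = 11.
Check: AVC at Q = 11 is $51 ≤ P, so revenue covers variable cost.
Profit = P·Q − TC = 161·11 − 926 = $845.

Produce at Q = 11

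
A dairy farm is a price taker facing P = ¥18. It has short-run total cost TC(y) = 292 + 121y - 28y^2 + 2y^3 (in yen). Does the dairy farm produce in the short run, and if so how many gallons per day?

Shut down

Strip out fixed cost: VC = 121y - 28y^2 + 2y^3. Then AVC = 121 - 28y + 2y^2 and MC = 121 - 56y + 6y^2.
The AVC parabola has its vertex at y = 28/4 = 7, where AVC = 121 - 28·7 + 2·7^2 = ¥23.
With P < min AVC (¥18 < ¥23), every unit sold adds to the loss.
The firm minimizes its loss by shutting down and losing only its fixed cost of ¥292.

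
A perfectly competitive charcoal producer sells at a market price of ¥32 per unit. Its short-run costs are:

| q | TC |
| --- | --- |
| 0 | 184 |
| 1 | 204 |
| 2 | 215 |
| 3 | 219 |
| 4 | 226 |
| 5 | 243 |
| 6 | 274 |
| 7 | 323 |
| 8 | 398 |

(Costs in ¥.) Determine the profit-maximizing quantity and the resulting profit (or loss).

q = 6; profit = -¥82

Compute π = P·q − TC at each output: q=0: -184; q=1: -172; q=2: -151; q=3: -123; q=4: -98; q=5: -83; q=6: -82; q=7: -99; q=8: -142.
Profit is maximized at q = 6. AVC there is 90/6 = ¥15 ≤ P, so producing beats shutting down (which would give -¥184).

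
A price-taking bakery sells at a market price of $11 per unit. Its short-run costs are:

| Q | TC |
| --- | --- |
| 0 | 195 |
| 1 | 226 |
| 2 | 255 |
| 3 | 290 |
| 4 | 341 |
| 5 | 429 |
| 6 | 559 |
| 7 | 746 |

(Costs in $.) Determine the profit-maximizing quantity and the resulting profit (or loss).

Q = 0 (shut down); profit = -$195

Compute π = P·Q − TC at each output: Q=0: -195; Q=1: -215; Q=2: -233; Q=3: -257; Q=4: -297; Q=5: -374; Q=6: -493; Q=7: -669.
Profit is highest at Q = 0. Equivalently, the lowest AVC in the table is 60/2 ≈ $30 at Q = 2, and P = $11 falls below it — price never covers variable cost, so the firm shuts down and loses only its fixed cost.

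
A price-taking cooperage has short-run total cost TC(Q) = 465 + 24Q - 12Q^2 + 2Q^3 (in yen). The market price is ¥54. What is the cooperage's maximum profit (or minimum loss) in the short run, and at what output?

Profit = -¥265 at Q = 5

AVC = 24 - 12Q + 2Q^2 has its minimum ¥6 at Q = 3; price ¥54 clears that bar, so the firm operates.
With MC = 24 - 24Q + 6Q^2, P = MC on the upward-sloping part at Q* = 5.
TR = 54·5 = 270. TC = 465 + 70 = 535. Profit = 270 − 535 = -¥265.
By producing, the firm covers all variable cost plus ¥200 of fixed cost; shutting down would lose the full ¥465.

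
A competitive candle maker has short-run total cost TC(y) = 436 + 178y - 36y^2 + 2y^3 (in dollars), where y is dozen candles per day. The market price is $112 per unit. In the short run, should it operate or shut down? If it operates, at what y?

Produce at y = 11

Strip out fixed cost: VC = 178y - 36y^2 + 2y^3. Then AVC = 178 - 36y + 2y^2 and MC = 178 - 72y + 6y^2.
AVC hits its minimum where MC = AVC, at y = 9, giving min AVC = 178 - 36·9 + 2·9^2 = $16.
Because $112 ≥ $16, revenue can cover variable cost; the firm operates.
P = MC gives 66 - 72y + 6y^2 = 0, with roots 1 and 11. Take the larger (rising MC): y* = 11.
Check: AVC at y = 11 is $24 ≤ P, so revenue covers variable cost.
Profit = P·y − TC = 112·11 − 700 = $532.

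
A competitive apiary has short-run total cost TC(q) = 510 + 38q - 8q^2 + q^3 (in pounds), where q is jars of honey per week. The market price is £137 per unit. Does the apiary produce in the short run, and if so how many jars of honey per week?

Produce at q = 9

Strip out fixed cost: VC = 38q - 8q^2 + q^3. Then AVC = 38 - 8q + q^2 and MC = 38 - 16q + 3q^2.
AVC hits its minimum where MC = AVC, at q = 4, giving min AVC = 38 - 8·4 + 4^2 = £22.
P = £137 exceeds min AVC = £22, so the firm stays open.
Solving P = MC: -99 - 16q + 3q^2 = 0 ⇒ q = -11/3 or 9. On the upward-sloping branch, q* = 9.
Check: AVC at q = 9 is £47 ≤ P, so revenue covers variable cost.
Profit = P·q − TC = 137·9 − 933 = £300.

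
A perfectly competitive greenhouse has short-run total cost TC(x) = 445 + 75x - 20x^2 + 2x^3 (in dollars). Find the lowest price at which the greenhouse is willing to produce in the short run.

Short-run supply begins at min AVC. From VC = 75x - 20x^2 + 2x^3, AVC = 75 - 20x + 2x^2.
At the minimum of AVC, MC = AVC. MC = 75 - 40x + 6x^2; setting MC = AVC gives 4x^2 - 20x = 0, so x = 5. min AVC = 25.
So the shutdown price is $25.

$25 per unit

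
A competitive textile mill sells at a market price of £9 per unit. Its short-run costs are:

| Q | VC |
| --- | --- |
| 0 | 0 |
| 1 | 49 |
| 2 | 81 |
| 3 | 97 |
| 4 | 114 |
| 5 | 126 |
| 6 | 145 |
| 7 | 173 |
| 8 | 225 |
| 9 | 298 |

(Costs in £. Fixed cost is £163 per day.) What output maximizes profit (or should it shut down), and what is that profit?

Q = 0 (shut down); profit = -£163

Tabulate TR − TC: Q=0: -163; Q=1: -203; Q=2: -226; Q=3: -233; Q=4: -241; Q=5: -244; Q=6: -254; Q=7: -273; Q=8: -316; Q=9: -380.
Profit is highest at Q = 0. Equivalently, the lowest AVC in the table is 145/6 ≈ £24.17 at Q = 6, and P = £9 falls below it — price never covers variable cost, so the firm shuts down and loses only its fixed cost.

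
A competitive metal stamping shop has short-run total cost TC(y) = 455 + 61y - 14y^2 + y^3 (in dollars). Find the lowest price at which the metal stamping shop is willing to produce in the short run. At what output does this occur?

$12 per unit, at y = 7

The shutdown price is the minimum of AVC. VC = 61y - 14y^2 + y^3, so AVC = 61 - 14y + y^2.
At the minimum of AVC, MC = AVC. MC = 61 - 28y + 3y^2; setting MC = AVC gives 2y^2 - 14y = 0, so y = 7. min AVC = 12.
So the shutdown price is $12.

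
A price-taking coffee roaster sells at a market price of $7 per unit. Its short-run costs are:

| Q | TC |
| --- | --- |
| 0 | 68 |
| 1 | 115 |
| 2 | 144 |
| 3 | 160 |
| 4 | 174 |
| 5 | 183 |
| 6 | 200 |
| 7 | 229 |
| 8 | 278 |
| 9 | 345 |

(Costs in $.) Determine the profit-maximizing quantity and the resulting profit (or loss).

Profit at each row (π = 7Q − TC): Q=0: -68; Q=1: -108; Q=2: -130; Q=3: -139; Q=4: -146; Q=5: -148; Q=6: -158; Q=7: -180; Q=8: -222; Q=9: -282.
Profit is highest at Q = 0. Equivalently, the lowest AVC in the table is 132/6 ≈ $22 at Q = 6, and P = $7 falls below it — price never covers variable cost, so the firm shuts down and loses only its fixed cost.

Q = 0 (shut down); profit = -$68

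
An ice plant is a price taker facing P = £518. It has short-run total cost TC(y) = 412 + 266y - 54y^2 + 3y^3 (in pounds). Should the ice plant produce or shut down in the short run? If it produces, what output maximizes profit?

Produce at y = 14

Variable cost is VC = 266y - 54y^2 + 3y^3, so AVC = VC/y = 266 - 54y + 3y^2 and MC = dTC/dy = 266 - 108y + 9y^2.
The AVC parabola has its vertex at y = 54/6 = 9, where AVC = 266 - 54·9 + 3·9^2 = £23.
Because £518 ≥ £23, revenue can cover variable cost; the firm operates.
P = MC gives -252 - 108y + 9y^2 = 0, with roots -2 and 14. Take the larger (rising MC): y* = 14.
Check: AVC at y = 14 is £98 ≤ P, so revenue covers variable cost.
Profit = P·y − TC = 518·14 − 1784 = £5468.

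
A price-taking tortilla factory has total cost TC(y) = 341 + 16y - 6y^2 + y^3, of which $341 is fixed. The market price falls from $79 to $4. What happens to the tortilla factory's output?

Output falls from 7 to 0 (the firm shuts down)

MC = 16 - 12y + 3y^2; the shutdown threshold is min AVC = $7 (at y = 3).
At P = $79 ≥ min AVC, set P = MC on the rising branch: y = 7.
At P = $4 < min AVC = $7, price no longer covers variable cost at any output, so the firm shuts down: y = 0.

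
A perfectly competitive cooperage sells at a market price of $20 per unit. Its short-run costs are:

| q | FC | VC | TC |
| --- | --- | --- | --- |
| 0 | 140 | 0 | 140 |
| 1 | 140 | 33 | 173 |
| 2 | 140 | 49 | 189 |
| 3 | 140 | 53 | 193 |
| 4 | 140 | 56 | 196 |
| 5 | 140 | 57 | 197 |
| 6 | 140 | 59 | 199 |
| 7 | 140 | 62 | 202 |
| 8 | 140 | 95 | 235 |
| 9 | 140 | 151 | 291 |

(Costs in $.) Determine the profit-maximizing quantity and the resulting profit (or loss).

Compute π = P·q − TC at each output: q=0: -140; q=1: -153; q=2: -149; q=3: -133; q=4: -116; q=5: -97; q=6: -79; q=7: -62; q=8: -75; q=9: -111.
Profit is maximized at q = 7. AVC there is 62/7 = $8.86 ≤ P, so producing beats shutting down (which would give -$140).

q = 7; profit = -$62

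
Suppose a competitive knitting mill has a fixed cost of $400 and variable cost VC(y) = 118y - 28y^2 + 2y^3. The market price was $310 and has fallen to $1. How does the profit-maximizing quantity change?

Output falls from 12 to 0 (the firm shuts down)

AVC = 118 - 28y + 2y^2, minimized at y = 7 where min AVC = $20. MC = 118 - 56y + 6y^2.
At P = $310 ≥ min AVC, set P = MC on the rising branch: y = 12.
At P = $1 < min AVC = $20, price no longer covers variable cost at any output, so the firm shuts down: y = 0.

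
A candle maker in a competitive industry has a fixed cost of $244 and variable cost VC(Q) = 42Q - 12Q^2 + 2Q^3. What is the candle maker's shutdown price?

$24 per unit

Short-run supply begins at min AVC. From VC = 42Q - 12Q^2 + 2Q^3, AVC = 42 - 12Q + 2Q^2.
At the minimum of AVC, MC = AVC. MC = 42 - 24Q + 6Q^2; setting MC = AVC gives 4Q^2 - 12Q = 0, so Q = 3. min AVC = 24.
For P < $24 the firm produces nothing.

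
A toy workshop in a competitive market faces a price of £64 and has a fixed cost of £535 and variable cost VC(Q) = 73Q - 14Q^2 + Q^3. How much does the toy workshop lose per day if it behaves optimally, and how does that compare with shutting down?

AVC = 73 - 14Q + Q^2 has its minimum £24 at Q = 7; price £64 clears that bar, so the firm operates.
MC = 73 - 28Q + 3Q^2. Setting P = MC and taking the root on the rising branch gives Q* = 9.
TR = 64·9 = 576. TC = 535 + 252 = 787. Profit = 576 − 787 = -£211.
That loss of £211 beats the £535 the firm would lose by shutting down; producing recovers £324 of fixed cost.

Profit = -£211 at Q = 9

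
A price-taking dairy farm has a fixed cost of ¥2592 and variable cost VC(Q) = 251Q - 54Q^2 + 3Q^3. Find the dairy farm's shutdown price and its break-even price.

AVC = 251 - 54Q + 3Q^2; minimized at Q = 9, giving min AVC = ¥8. That is the shutdown price.
ATC = 2592/Q + 251 - 54Q + 3Q^2. Setting dATC/dQ = −2592/Q^2 − 54 + 6Q = 0 gives Q = 12 (since 6·12^3 − 54·12^2 = 2592).
min ATC = 2592/12 + 251 − 54·12 + 3·12^2 = ¥251. That is the break-even price.
Between these two prices the firm operates at a loss; above ¥251 it earns a profit.

Shutdown price = ¥8; break-even price = ¥251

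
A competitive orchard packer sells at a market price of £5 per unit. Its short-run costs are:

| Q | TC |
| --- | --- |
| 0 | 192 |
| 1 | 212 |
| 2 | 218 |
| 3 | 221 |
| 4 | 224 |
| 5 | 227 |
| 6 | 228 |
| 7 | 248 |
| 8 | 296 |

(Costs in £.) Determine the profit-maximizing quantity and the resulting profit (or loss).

Compute π = P·Q − TC at each output: Q=0: -192; Q=1: -207; Q=2: -208; Q=3: -206; Q=4: -204; Q=5: -202; Q=6: -198; Q=7: -213; Q=8: -256.
Profit is highest at Q = 0. Equivalently, the lowest AVC in the table is 36/6 ≈ £6 at Q = 6, and P = £5 falls below it — price never covers variable cost, so the firm shuts down and loses only its fixed cost.

Q = 0 (shut down); profit = -£192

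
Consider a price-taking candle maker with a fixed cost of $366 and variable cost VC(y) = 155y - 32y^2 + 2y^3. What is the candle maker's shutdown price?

The shutdown price is the minimum of AVC. VC = 155y - 32y^2 + 2y^3, so AVC = 155 - 32y + 2y^2.
dAVC/dy = -32 + 4y = 0 gives y = 8. min AVC = 155 - 32·8 + 2·8^2 = 27.
So the shutdown price is $27.

$27 per unit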